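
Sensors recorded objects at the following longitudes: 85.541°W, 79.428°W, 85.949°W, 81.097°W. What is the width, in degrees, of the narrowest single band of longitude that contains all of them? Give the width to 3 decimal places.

Sort the longitudes: -85.949°, -85.541°, -81.097°, -79.428°.
Eastward gaps between consecutive values (wrapping around): 0.408°, 4.444°, 1.669°, 353.479°.
Largest gap = 353.479° ⇒ minimal covering band is its complement: 360° − 353.479° = 6.521°.
Band runs from -85.949° eastward to -79.428°.

6.521°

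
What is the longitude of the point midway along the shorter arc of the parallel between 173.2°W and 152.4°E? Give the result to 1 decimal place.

169.6°E

Signed shortest Δλ from -173.2° to +152.4° is -34.4°.
Midpoint longitude = -173.2° + (-34.4°)/2 = -173.2° − 17.2° = -190.4°.
Normalise into (−180°, 180°]: +169.6°.
(The naïve average (-173.2 + +152.4)/2 = -10.4° is on the wrong side of the globe.)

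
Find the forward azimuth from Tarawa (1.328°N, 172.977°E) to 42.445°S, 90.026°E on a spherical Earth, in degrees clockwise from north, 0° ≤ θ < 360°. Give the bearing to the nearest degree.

Δλ = 90.026 − 172.977 = -82.951°.
θ = atan2( sin Δλ · cos φ₂ , cos φ₁ · sin φ₂ − sin φ₁ · cos φ₂ · cos Δλ )
  = atan2(-0.73235, -0.67680) = -132.743° → normalised to [0°, 360°): 227.257°.

227°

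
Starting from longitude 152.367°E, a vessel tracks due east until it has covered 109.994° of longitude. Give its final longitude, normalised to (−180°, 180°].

97.639°W

Start at +152.367°; shift +109.994° → +262.361°.
+262.361° lies outside (−180°, 180°]; subtract 360° → -97.639°.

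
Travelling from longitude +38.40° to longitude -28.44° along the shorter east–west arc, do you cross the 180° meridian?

No

Signed shortest Δλ = ((-28.44 − 38.40 + 180) mod 360) − 180 = -66.84°.
Going west by 66.84° from +38.40° reaches -28.44° without touching 180°.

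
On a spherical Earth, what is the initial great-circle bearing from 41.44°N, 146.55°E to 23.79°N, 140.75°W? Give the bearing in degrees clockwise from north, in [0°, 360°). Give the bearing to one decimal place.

82.0°

Δλ = -140.75 − 146.55 = -287.30°; wrapped into (−180°, 180°]: 72.70°.
θ = atan2( sin Δλ · cos φ₂ , cos φ₁ · sin φ₂ − sin φ₁ · cos φ₂ · cos Δλ )
  = atan2(0.87363, 0.12231) = 82.030° → normalised to [0°, 360°): 82.030°.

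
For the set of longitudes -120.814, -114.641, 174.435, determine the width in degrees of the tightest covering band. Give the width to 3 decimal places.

70.924°

Sort the longitudes: -120.814°, -114.641°, +174.435°.
Eastward gaps between consecutive values (wrapping around): 6.173°, 289.076°, 64.751°.
Largest gap = 289.076° ⇒ minimal covering band is its complement: 360° − 289.076° = 70.924°.
Band runs from +174.435° eastward to -114.641°, crossing the antimeridian.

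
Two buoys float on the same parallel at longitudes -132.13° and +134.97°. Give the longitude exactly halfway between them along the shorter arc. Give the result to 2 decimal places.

-178.58°

Signed shortest Δλ from -132.13° to +134.97° is -92.90°.
Midpoint longitude = -132.13° + (-92.90°)/2 = -132.13° − 46.45° = -178.58°.
(The naïve average (-132.13 + +134.97)/2 = 1.42° is on the wrong side of the globe.)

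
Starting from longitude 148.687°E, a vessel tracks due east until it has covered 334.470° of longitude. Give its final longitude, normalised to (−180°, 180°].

123.157°E

Start at +148.687°; shift +334.470° → +483.157°.
+483.157° lies outside (−180°, 180°]; subtract 360° → +123.157°.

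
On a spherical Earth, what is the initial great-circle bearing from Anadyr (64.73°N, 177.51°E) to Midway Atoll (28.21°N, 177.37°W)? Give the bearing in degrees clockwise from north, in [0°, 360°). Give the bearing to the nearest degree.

172°

Δλ = -177.37 − 177.51 = -354.88°; wrapped into (−180°, 180°]: 5.12°.
θ = atan2( sin Δλ · cos φ₂ , cos φ₁ · sin φ₂ − sin φ₁ · cos φ₂ · cos Δλ )
  = atan2(0.07864, -0.59192) = 172.432° → normalised to [0°, 360°): 172.432°.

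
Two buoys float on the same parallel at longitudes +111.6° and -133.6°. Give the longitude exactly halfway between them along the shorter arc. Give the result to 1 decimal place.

+169.0°

Signed shortest Δλ from +111.6° to -133.6° is +114.8°.
Midpoint longitude = +111.6° + (+114.8°)/2 = +111.6° + 57.4° = +169.0°.
(The naïve average (+111.6 + -133.6)/2 = -11.0° is on the wrong side of the globe.)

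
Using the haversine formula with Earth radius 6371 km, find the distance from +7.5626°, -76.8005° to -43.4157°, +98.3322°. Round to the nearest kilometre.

16000 km

Δλ = 98.3322 − -76.8005 = 175.1327°.
Δφ = -43.4157 − 7.5626 = -50.9783°.
a = sin²(Δφ/2) + cos φ₁ · cos φ₂ · sin²(Δλ/2) = 0.903962.
c = 2·atan2(√a, √(1−a)) = 2.51142 rad → d = 6371·c ≈ 16000.25 km.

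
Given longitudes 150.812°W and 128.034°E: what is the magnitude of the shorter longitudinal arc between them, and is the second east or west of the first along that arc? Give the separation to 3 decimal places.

Raw difference: 128.034 − -150.812 = 278.846°.
Normalise into (−180°, 180°]: 278.846° − 360° = -81.154°.
Negative ⇒ the second point lies to the west; separation 81.154°.

81.154° west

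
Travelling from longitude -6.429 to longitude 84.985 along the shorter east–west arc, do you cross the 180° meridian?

No

Signed shortest Δλ = ((84.985 − -6.429 + 180) mod 360) − 180 = 91.414°.
Going east by 91.414° from -6.429° reaches +84.985° without touching 180°.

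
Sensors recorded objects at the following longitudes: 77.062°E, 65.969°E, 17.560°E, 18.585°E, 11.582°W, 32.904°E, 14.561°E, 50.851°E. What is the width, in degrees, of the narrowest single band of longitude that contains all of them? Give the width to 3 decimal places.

88.644°

Sort the longitudes: -11.582°, +14.561°, +17.560°, +18.585°, +32.904°, +50.851°, +65.969°, +77.062°.
Eastward gaps between consecutive values (wrapping around): 26.143°, 2.999°, 1.025°, 14.319°, 17.947°, 15.118°, 11.093°, 271.356°.
Largest gap = 271.356° ⇒ minimal covering band is its complement: 360° − 271.356° = 88.644°.
Band runs from -11.582° eastward to +77.062°.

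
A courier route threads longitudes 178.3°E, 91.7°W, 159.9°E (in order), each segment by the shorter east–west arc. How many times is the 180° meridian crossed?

2

Leg 1: +178.3° → -91.7°, shortest Δλ = 90.0° (east) — crosses 180°.
Leg 2: -91.7° → +159.9°, shortest Δλ = -108.4° (west) — crosses 180°.
Total crossings: 2.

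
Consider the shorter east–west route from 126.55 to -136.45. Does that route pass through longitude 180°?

Yes

Naïve |-136.45 − 126.55| = 263.0° > 180°, so the shorter arc goes the other way round — across 180°.
Signed shortest Δλ = ((-136.45 − 126.55 + 180) mod 360) − 180 = 97.0°.
Going east by 97.0° from +126.55° passes through 180° before reaching -136.45°.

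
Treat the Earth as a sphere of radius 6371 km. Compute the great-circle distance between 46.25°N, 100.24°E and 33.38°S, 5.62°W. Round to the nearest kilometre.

13758 km

Δλ = -5.62 − 100.24 = -105.86°.
Δφ = -33.38 − 46.25 = -79.63°.
a = sin²(Δφ/2) + cos φ₁ · cos φ₂ · sin²(Δλ/2) = 0.777622.
c = 2·atan2(√a, √(1−a)) = 2.15945 rad → d = 6371·c ≈ 13757.88 km.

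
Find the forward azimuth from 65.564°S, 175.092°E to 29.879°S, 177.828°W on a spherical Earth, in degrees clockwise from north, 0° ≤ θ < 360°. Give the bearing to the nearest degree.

Δλ = -177.828 − 175.092 = -352.920°; wrapped into (−180°, 180°]: 7.080°.
θ = atan2( sin Δλ · cos φ₂ , cos φ₁ · sin φ₂ − sin φ₁ · cos φ₂ · cos Δλ )
  = atan2(0.10687, 0.57731) = 10.488° → normalised to [0°, 360°): 10.488°.

10°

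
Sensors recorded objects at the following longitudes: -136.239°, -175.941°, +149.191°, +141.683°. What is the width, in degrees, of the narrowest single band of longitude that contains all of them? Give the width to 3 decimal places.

Sort the longitudes: -175.941°, -136.239°, +141.683°, +149.191°.
Eastward gaps between consecutive values (wrapping around): 39.702°, 277.922°, 7.508°, 34.868°.
Largest gap = 277.922° ⇒ minimal covering band is its complement: 360° − 277.922° = 82.078°.
Band runs from +141.683° eastward to -136.239°, crossing the antimeridian.

82.078°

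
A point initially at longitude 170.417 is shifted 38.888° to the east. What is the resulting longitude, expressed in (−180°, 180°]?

Start at +170.417°; shift +38.888° → +209.305°.
+209.305° lies outside (−180°, 180°]; subtract 360° → -150.695°.

-150.695°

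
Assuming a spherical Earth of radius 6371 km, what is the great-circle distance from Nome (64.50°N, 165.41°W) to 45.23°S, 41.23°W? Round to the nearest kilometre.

16035 km

Δλ = -41.23 − -165.41 = 124.18°.
Δφ = -45.23 − 64.50 = -109.73°.
a = sin²(Δφ/2) + cos φ₁ · cos φ₂ · sin²(Δλ/2) = 0.905557.
c = 2·atan2(√a, √(1−a)) = 2.51685 rad → d = 6371·c ≈ 16034.85 km.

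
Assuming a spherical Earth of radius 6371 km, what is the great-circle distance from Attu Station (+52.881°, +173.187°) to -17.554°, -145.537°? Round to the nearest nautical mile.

Δλ = -145.537 − 173.187 = -318.724°; wrapped into (−180°, 180°]: 41.276°.
Δφ = -17.554 − 52.881 = -70.435°.
a = sin²(Δφ/2) + cos φ₁ · cos φ₂ · sin²(Δλ/2) = 0.404040.
c = 2·atan2(√a, √(1−a)) = 1.37768 rad → d = 6371·c ≈ 8777.19 km ≈ 4739.30 nmi.

4739 nmi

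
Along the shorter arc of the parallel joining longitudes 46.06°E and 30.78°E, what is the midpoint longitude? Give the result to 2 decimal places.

Signed shortest Δλ from +46.06° to +30.78° is -15.28°.
Midpoint longitude = +46.06° + (-15.28°)/2 = +46.06° − 7.64° = +38.42°.

38.42°E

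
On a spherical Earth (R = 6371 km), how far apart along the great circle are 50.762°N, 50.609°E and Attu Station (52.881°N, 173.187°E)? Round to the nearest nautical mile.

3943 nmi

Δλ = 173.187 − 50.609 = 122.578°.
Δφ = 52.881 − 50.762 = 2.119°.
a = sin²(Δφ/2) + cos φ₁ · cos φ₂ · sin²(Δλ/2) = 0.293972.
c = 2·atan2(√a, √(1−a)) = 1.14609 rad → d = 6371·c ≈ 7301.72 km ≈ 3942.61 nmi.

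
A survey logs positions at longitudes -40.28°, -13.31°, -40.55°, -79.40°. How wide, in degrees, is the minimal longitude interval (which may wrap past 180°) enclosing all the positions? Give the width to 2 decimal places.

66.09°

Sort the longitudes: -79.40°, -40.55°, -40.28°, -13.31°.
Eastward gaps between consecutive values (wrapping around): 38.85°, 0.27°, 26.97°, 293.91°.
Largest gap = 293.91° ⇒ minimal covering band is its complement: 360° − 293.91° = 66.09°.
Band runs from -79.40° eastward to -13.31°.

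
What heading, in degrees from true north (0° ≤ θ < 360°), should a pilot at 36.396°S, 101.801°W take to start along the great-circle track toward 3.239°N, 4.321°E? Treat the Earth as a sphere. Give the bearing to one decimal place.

97.1°

Δλ = 4.321 − -101.801 = 106.122°.
θ = atan2( sin Δλ · cos φ₂ , cos φ₁ · sin φ₂ − sin φ₁ · cos φ₂ · cos Δλ )
  = atan2(0.95914, -0.11902) = 97.074° → normalised to [0°, 360°): 97.074°.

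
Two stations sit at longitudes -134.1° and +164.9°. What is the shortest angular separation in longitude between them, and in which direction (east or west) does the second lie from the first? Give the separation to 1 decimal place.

Raw difference: 164.9 − -134.1 = 299.0°.
Normalise into (−180°, 180°]: 299.0° − 360° = -61.0°.
Negative ⇒ the second point lies to the west; separation 61.0°.

61.0° west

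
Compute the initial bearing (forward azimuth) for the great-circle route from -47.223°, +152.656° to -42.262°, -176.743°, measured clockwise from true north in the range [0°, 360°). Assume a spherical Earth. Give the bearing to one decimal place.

88.4°

Δλ = -176.743 − 152.656 = -329.399°; wrapped into (−180°, 180°]: 30.601°.
θ = atan2( sin Δλ · cos φ₂ , cos φ₁ · sin φ₂ − sin φ₁ · cos φ₂ · cos Δλ )
  = atan2(0.37674, 0.01083) = 88.354° → normalised to [0°, 360°): 88.354°.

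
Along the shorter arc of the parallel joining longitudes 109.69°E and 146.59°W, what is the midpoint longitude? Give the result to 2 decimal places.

Signed shortest Δλ from +109.69° to -146.59° is +103.72°.
Midpoint longitude = +109.69° + (+103.72°)/2 = +109.69° + 51.86° = +161.55°.
(The naïve average (+109.69 + -146.59)/2 = -18.45° is on the wrong side of the globe.)

161.55°E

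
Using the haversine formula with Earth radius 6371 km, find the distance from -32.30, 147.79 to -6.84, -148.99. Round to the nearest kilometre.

7092 km

Δλ = -148.99 − 147.79 = -296.78°; wrapped into (−180°, 180°]: 63.22°.
Δφ = -6.84 − -32.30 = 25.46°.
a = sin²(Δφ/2) + cos φ₁ · cos φ₂ · sin²(Δλ/2) = 0.279112.
c = 2·atan2(√a, √(1−a)) = 1.11322 rad → d = 6371·c ≈ 7092.32 km.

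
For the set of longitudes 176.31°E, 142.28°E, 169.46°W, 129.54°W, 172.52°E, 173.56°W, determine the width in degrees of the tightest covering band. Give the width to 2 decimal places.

Sort the longitudes: -173.56°, -169.46°, -129.54°, +142.28°, +172.52°, +176.31°.
Eastward gaps between consecutive values (wrapping around): 4.10°, 39.92°, 271.82°, 30.24°, 3.79°, 10.13°.
Largest gap = 271.82° ⇒ minimal covering band is its complement: 360° − 271.82° = 88.18°.
Band runs from +142.28° eastward to -129.54°, crossing the antimeridian.

88.18°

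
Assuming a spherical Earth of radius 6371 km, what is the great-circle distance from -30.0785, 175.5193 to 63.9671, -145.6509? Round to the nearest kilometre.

Δλ = -145.6509 − 175.5193 = -321.1702°; wrapped into (−180°, 180°]: 38.8298°.
Δφ = 63.9671 − -30.0785 = 94.0456°.
a = sin²(Δφ/2) + cos φ₁ · cos φ₂ · sin²(Δλ/2) = 0.577239.
c = 2·atan2(√a, √(1−a)) = 1.72590 rad → d = 6371·c ≈ 10995.68 km.

10996 km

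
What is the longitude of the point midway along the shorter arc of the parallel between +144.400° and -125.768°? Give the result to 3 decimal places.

-170.684°

Signed shortest Δλ from +144.400° to -125.768° is +89.832°.
Midpoint longitude = +144.400° + (+89.832°)/2 = +144.400° + 44.916° = +189.316°.
Normalise into (−180°, 180°]: -170.684°.
(The naïve average (+144.400 + -125.768)/2 = 9.316° is on the wrong side of the globe.)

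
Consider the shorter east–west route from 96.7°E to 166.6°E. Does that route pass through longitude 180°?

Signed shortest Δλ = ((166.6 − 96.7 + 180) mod 360) − 180 = 69.9°.
Going east by 69.9° from +96.7° reaches +166.6° without touching 180°.

No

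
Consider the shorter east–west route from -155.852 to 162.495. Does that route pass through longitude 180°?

Yes

Naïve |162.495 − -155.852| = 318.347° > 180°, so the shorter arc goes the other way round — across 180°.
Signed shortest Δλ = ((162.495 − -155.852 + 180) mod 360) − 180 = -41.653°.
Going west by 41.653° from -155.852° passes through 180° before reaching +162.495°.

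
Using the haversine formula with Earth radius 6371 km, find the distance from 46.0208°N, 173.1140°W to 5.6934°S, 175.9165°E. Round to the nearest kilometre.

Δλ = 175.9165 − -173.1140 = 349.0305°; wrapped into (−180°, 180°]: -10.9695°.
Δφ = -5.6934 − 46.0208 = -51.7142°.
a = sin²(Δφ/2) + cos φ₁ · cos φ₂ · sin²(Δλ/2) = 0.196520.
c = 2·atan2(√a, √(1−a)) = 0.91857 rad → d = 6371·c ≈ 5852.19 km.

5852 km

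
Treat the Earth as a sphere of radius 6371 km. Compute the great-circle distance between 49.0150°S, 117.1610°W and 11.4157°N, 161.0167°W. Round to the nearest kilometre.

7972 km

Δλ = -161.0167 − -117.1610 = -43.8557°.
Δφ = 11.4157 − -49.0150 = 60.4307°.
a = sin²(Δφ/2) + cos φ₁ · cos φ₂ · sin²(Δλ/2) = 0.342917.
c = 2·atan2(√a, √(1−a)) = 1.25122 rad → d = 6371·c ≈ 7971.51 km.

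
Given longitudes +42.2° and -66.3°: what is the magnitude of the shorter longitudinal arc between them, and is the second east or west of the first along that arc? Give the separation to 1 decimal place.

108.5° west

Raw difference: -66.3 − 42.2 = -108.5°.
Normalise into (−180°, 180°]: -108.5° stays -108.5°.
Negative ⇒ the second point lies to the west; separation 108.5°.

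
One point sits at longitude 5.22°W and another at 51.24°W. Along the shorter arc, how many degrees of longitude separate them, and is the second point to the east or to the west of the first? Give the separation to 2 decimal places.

Raw difference: -51.24 − -5.22 = -46.02°.
Normalise into (−180°, 180°]: -46.02° stays -46.02°.
Negative ⇒ the second point lies to the west; separation 46.02°.

46.02° west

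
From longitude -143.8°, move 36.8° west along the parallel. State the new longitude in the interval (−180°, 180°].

Start at -143.8°; shift −36.8° → -180.6°.
-180.6° lies outside (−180°, 180°]; add 360° → +179.4°.

+179.4°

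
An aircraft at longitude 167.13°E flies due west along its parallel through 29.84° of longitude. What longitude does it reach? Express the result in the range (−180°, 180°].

137.29°E

Start at +167.13°; shift −29.84° → +137.29°.
+137.29° already lies in (−180°, 180°].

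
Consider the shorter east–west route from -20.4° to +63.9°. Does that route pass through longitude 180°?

No

Signed shortest Δλ = ((63.9 − -20.4 + 180) mod 360) − 180 = 84.3°.
Going east by 84.3° from -20.4° reaches +63.9° without touching 180°.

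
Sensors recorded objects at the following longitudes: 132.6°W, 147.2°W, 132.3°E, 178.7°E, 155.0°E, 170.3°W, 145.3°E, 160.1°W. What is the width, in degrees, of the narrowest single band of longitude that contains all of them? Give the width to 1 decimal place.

95.1°

Sort the longitudes: -170.3°, -160.1°, -147.2°, -132.6°, +132.3°, +145.3°, +155.0°, +178.7°.
Eastward gaps between consecutive values (wrapping around): 10.2°, 12.9°, 14.6°, 264.9°, 13.0°, 9.7°, 23.7°, 11.0°.
Largest gap = 264.9° ⇒ minimal covering band is its complement: 360° − 264.9° = 95.1°.
Band runs from +132.3° eastward to -132.6°, crossing the antimeridian.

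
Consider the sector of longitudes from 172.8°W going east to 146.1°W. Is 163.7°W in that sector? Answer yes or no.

Yes

Band width going east from -172.8° to -146.1°: ((-146.1 − -172.8) mod 360) = 26.7°.
Offset of -163.7° east of the west edge: ((-163.7 − -172.8) mod 360) = 9.1°.
9.1° ≤ 26.7° ⇒ inside.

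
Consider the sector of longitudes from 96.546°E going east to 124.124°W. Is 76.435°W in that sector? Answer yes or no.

Band width going east from +96.546° to -124.124°: ((-124.124 − 96.546) mod 360) = 139.330°.
Offset of -76.435° east of the west edge: ((-76.435 − 96.546) mod 360) = 187.019°.
187.019° > 139.330° ⇒ outside.

No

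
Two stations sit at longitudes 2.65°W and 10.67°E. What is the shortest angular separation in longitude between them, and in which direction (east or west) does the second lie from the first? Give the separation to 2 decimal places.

Raw difference: 10.67 − -2.65 = 13.32°.
Normalise into (−180°, 180°]: 13.32° stays 13.32°.
Positive ⇒ the second point lies to the east; separation 13.32°.

13.32° east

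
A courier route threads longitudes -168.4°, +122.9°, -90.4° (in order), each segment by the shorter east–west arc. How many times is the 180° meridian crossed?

2

Leg 1: -168.4° → +122.9°, shortest Δλ = -68.7° (west) — crosses 180°.
Leg 2: +122.9° → -90.4°, shortest Δλ = 146.7° (east) — crosses 180°.
Total crossings: 2.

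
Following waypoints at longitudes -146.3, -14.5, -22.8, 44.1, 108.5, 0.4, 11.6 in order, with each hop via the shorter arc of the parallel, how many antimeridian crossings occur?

0

Leg 1: -146.3° → -14.5°, shortest Δλ = 131.8° (east) — does not cross 180°.
Leg 2: -14.5° → -22.8°, shortest Δλ = -8.3° (west) — does not cross 180°.
Leg 3: -22.8° → +44.1°, shortest Δλ = 66.9° (east) — does not cross 180°.
Leg 4: +44.1° → +108.5°, shortest Δλ = 64.4° (east) — does not cross 180°.
Leg 5: +108.5° → +0.4°, shortest Δλ = -108.1° (west) — does not cross 180°.
Leg 6: +0.4° → +11.6°, shortest Δλ = 11.2° (east) — does not cross 180°.
Total crossings: 0.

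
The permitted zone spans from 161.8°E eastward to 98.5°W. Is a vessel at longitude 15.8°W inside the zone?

Band width going east from +161.8° to -98.5°: ((-98.5 − 161.8) mod 360) = 99.7°.
Offset of -15.8° east of the west edge: ((-15.8 − 161.8) mod 360) = 182.4°.
182.4° > 99.7° ⇒ outside.

No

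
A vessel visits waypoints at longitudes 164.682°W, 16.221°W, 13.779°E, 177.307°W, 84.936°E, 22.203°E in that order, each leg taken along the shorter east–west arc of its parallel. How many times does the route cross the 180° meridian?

Leg 1: -164.682° → -16.221°, shortest Δλ = 148.461° (east) — does not cross 180°.
Leg 2: -16.221° → +13.779°, shortest Δλ = 30.0° (east) — does not cross 180°.
Leg 3: +13.779° → -177.307°, shortest Δλ = 168.914° (east) — crosses 180°.
Leg 4: -177.307° → +84.936°, shortest Δλ = -97.757° (west) — crosses 180°.
Leg 5: +84.936° → +22.203°, shortest Δλ = -62.733° (west) — does not cross 180°.
Total crossings: 2.

2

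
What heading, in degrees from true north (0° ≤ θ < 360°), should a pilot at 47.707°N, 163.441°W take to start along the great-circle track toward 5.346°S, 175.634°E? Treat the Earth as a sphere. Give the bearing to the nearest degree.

205°

Δλ = 175.634 − -163.441 = 339.075°; wrapped into (−180°, 180°]: -20.925°.
θ = atan2( sin Δλ · cos φ₂ , cos φ₁ · sin φ₂ − sin φ₁ · cos φ₂ · cos Δλ )
  = atan2(-0.35559, -0.75062) = -154.652° → normalised to [0°, 360°): 205.348°.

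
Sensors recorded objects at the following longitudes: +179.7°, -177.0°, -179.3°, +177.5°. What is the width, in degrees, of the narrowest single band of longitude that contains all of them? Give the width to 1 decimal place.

Sort the longitudes: -179.3°, -177.0°, +177.5°, +179.7°.
Eastward gaps between consecutive values (wrapping around): 2.3°, 354.5°, 2.2°, 1.0°.
Largest gap = 354.5° ⇒ minimal covering band is its complement: 360° − 354.5° = 5.5°.
Band runs from +177.5° eastward to -177.0°, crossing the antimeridian.

5.5°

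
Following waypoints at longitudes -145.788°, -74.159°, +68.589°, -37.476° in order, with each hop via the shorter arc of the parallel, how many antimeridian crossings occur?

0

Leg 1: -145.788° → -74.159°, shortest Δλ = 71.629° (east) — does not cross 180°.
Leg 2: -74.159° → +68.589°, shortest Δλ = 142.748° (east) — does not cross 180°.
Leg 3: +68.589° → -37.476°, shortest Δλ = -106.065° (west) — does not cross 180°.
Total crossings: 0.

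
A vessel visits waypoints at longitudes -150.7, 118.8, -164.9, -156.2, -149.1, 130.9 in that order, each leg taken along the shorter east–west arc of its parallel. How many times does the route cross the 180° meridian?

Leg 1: -150.7° → +118.8°, shortest Δλ = -90.5° (west) — crosses 180°.
Leg 2: +118.8° → -164.9°, shortest Δλ = 76.3° (east) — crosses 180°.
Leg 3: -164.9° → -156.2°, shortest Δλ = 8.7° (east) — does not cross 180°.
Leg 4: -156.2° → -149.1°, shortest Δλ = 7.1° (east) — does not cross 180°.
Leg 5: -149.1° → +130.9°, shortest Δλ = -80.0° (west) — crosses 180°.
Total crossings: 3.

3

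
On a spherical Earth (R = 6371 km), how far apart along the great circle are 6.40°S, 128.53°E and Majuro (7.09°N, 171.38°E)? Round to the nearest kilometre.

4985 km

Δλ = 171.38 − 128.53 = 42.85°.
Δφ = 7.09 − -6.40 = 13.49°.
a = sin²(Δφ/2) + cos φ₁ · cos φ₂ · sin²(Δλ/2) = 0.145381.
c = 2·atan2(√a, √(1−a)) = 0.78238 rad → d = 6371·c ≈ 4984.54 km.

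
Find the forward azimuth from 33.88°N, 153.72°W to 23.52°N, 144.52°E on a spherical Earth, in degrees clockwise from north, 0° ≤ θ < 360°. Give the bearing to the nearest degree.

Δλ = 144.52 − -153.72 = 298.24°; wrapped into (−180°, 180°]: -61.76°.
θ = atan2( sin Δλ · cos φ₂ , cos φ₁ · sin φ₂ − sin φ₁ · cos φ₂ · cos Δλ )
  = atan2(-0.80778, 0.08945) = -83.681° → normalised to [0°, 360°): 276.319°.

276°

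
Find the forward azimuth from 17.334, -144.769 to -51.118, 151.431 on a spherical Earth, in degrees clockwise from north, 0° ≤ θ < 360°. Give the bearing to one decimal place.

214.3°

Δλ = 151.431 − -144.769 = 296.200°; wrapped into (−180°, 180°]: -63.800°.
θ = atan2( sin Δλ · cos φ₂ , cos φ₁ · sin φ₂ − sin φ₁ · cos φ₂ · cos Δλ )
  = atan2(-0.56323, -0.82566) = -145.700° → normalised to [0°, 360°): 214.300°.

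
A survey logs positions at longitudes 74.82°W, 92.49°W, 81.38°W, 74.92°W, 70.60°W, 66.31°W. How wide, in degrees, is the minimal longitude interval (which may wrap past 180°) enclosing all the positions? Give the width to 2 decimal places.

26.18°

Sort the longitudes: -92.49°, -81.38°, -74.92°, -74.82°, -70.60°, -66.31°.
Eastward gaps between consecutive values (wrapping around): 11.11°, 6.46°, 0.10°, 4.22°, 4.29°, 333.82°.
Largest gap = 333.82° ⇒ minimal covering band is its complement: 360° − 333.82° = 26.18°.
Band runs from -92.49° eastward to -66.31°.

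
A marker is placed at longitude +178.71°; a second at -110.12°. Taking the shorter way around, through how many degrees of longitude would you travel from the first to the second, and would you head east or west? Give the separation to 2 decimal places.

71.17° east

Raw difference: -110.12 − 178.71 = -288.83°.
Normalise into (−180°, 180°]: -288.83° + 360° = 71.17°.
Positive ⇒ the second point lies to the east; separation 71.17°.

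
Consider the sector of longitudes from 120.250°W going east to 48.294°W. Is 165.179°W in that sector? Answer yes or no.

Band width going east from -120.250° to -48.294°: ((-48.294 − -120.250) mod 360) = 71.956°.
Offset of -165.179° east of the west edge: ((-165.179 − -120.250) mod 360) = 315.071°.
315.071° > 71.956° ⇒ outside.

No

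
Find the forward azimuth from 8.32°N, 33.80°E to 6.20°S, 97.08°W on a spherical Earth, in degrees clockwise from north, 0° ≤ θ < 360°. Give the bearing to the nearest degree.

Δλ = -97.08 − 33.80 = -130.88°.
θ = atan2( sin Δλ · cos φ₂ , cos φ₁ · sin φ₂ − sin φ₁ · cos φ₂ · cos Δλ )
  = atan2(-0.75166, -0.01271) = -90.969° → normalised to [0°, 360°): 269.031°.

269°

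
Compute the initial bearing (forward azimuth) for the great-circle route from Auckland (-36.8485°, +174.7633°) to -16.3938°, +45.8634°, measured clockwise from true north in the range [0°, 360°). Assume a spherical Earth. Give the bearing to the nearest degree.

Δλ = 45.8634 − 174.7633 = -128.8999°.
θ = atan2( sin Δλ · cos φ₂ , cos φ₁ · sin φ₂ − sin φ₁ · cos φ₂ · cos Δλ )
  = atan2(-0.74660, -0.58713) = -128.182° → normalised to [0°, 360°): 231.818°.

232°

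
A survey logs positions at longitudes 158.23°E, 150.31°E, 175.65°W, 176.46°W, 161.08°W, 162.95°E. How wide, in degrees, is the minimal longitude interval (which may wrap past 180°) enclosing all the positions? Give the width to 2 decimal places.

Sort the longitudes: -176.46°, -175.65°, -161.08°, +150.31°, +158.23°, +162.95°.
Eastward gaps between consecutive values (wrapping around): 0.81°, 14.57°, 311.39°, 7.92°, 4.72°, 20.59°.
Largest gap = 311.39° ⇒ minimal covering band is its complement: 360° − 311.39° = 48.61°.
Band runs from +150.31° eastward to -161.08°, crossing the antimeridian.

48.61°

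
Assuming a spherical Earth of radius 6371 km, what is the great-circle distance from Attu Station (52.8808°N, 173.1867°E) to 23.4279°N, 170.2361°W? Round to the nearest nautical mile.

1923 nmi

Δλ = -170.2361 − 173.1867 = -343.4228°; wrapped into (−180°, 180°]: 16.5772°.
Δφ = 23.4279 − 52.8808 = -29.4529°.
a = sin²(Δφ/2) + cos φ₁ · cos φ₂ · sin²(Δλ/2) = 0.076127.
c = 2·atan2(√a, √(1−a)) = 0.55908 rad → d = 6371·c ≈ 3561.88 km ≈ 1923.26 nmi.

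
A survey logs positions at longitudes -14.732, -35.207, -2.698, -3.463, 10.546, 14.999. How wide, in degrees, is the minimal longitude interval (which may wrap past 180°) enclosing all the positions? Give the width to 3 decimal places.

Sort the longitudes: -35.207°, -14.732°, -3.463°, -2.698°, +10.546°, +14.999°.
Eastward gaps between consecutive values (wrapping around): 20.475°, 11.269°, 0.765°, 13.244°, 4.453°, 309.794°.
Largest gap = 309.794° ⇒ minimal covering band is its complement: 360° − 309.794° = 50.206°.
Band runs from -35.207° eastward to +14.999°.

50.206°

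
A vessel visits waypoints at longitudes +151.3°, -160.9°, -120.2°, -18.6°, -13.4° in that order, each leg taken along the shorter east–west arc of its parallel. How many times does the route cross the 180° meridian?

Leg 1: +151.3° → -160.9°, shortest Δλ = 47.8° (east) — crosses 180°.
Leg 2: -160.9° → -120.2°, shortest Δλ = 40.7° (east) — does not cross 180°.
Leg 3: -120.2° → -18.6°, shortest Δλ = 101.6° (east) — does not cross 180°.
Leg 4: -18.6° → -13.4°, shortest Δλ = 5.2° (east) — does not cross 180°.
Total crossings: 1.

1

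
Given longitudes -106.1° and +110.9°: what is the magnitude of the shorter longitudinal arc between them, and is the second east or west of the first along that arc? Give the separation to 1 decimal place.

143.0° west

Raw difference: 110.9 − -106.1 = 217.0°.
Normalise into (−180°, 180°]: 217.0° − 360° = -143.0°.
Negative ⇒ the second point lies to the west; separation 143.0°.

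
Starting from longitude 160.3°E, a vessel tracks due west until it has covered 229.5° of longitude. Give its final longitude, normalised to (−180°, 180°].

Start at +160.3°; shift −229.5° → -69.2°.
-69.2° already lies in (−180°, 180°].

69.2°W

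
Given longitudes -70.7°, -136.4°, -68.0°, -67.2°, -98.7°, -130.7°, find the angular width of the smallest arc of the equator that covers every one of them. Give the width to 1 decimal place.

69.2°

Sort the longitudes: -136.4°, -130.7°, -98.7°, -70.7°, -68.0°, -67.2°.
Eastward gaps between consecutive values (wrapping around): 5.7°, 32.0°, 28.0°, 2.7°, 0.8°, 290.8°.
Largest gap = 290.8° ⇒ minimal covering band is its complement: 360° − 290.8° = 69.2°.
Band runs from -136.4° eastward to -67.2°.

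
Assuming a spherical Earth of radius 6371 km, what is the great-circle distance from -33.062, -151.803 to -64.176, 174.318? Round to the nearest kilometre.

Δλ = 174.318 − -151.803 = 326.121°; wrapped into (−180°, 180°]: -33.879°.
Δφ = -64.176 − -33.062 = -31.114°.
a = sin²(Δφ/2) + cos φ₁ · cos φ₂ · sin²(Δλ/2) = 0.102921.
c = 2·atan2(√a, √(1−a)) = 0.65318 rad → d = 6371·c ≈ 4161.39 km.

4161 km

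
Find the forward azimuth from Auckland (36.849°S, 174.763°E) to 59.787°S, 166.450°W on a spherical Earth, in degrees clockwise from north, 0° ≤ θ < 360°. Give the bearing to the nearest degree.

Δλ = -166.450 − 174.763 = -341.213°; wrapped into (−180°, 180°]: 18.787°.
θ = atan2( sin Δλ · cos φ₂ , cos φ₁ · sin φ₂ − sin φ₁ · cos φ₂ · cos Δλ )
  = atan2(0.16206, -0.40581) = 158.231° → normalised to [0°, 360°): 158.231°.

158°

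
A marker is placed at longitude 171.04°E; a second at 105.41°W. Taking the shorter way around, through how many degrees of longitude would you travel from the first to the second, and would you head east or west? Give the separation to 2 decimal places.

Raw difference: -105.41 − 171.04 = -276.45°.
Normalise into (−180°, 180°]: -276.45° + 360° = 83.55°.
Positive ⇒ the second point lies to the east; separation 83.55°.

83.55° east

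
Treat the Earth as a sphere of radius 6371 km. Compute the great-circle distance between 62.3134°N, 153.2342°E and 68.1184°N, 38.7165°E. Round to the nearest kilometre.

Δλ = 38.7165 − 153.2342 = -114.5177°.
Δφ = 68.1184 − 62.3134 = 5.8050°.
a = sin²(Δφ/2) + cos φ₁ · cos φ₂ · sin²(Δλ/2) = 0.125076.
c = 2·atan2(√a, √(1−a)) = 0.72296 rad → d = 6371·c ≈ 4606.00 km.

4606 km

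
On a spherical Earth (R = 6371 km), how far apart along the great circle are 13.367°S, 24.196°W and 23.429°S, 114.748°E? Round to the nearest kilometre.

13959 km

Δλ = 114.748 − -24.196 = 138.944°.
Δφ = -23.429 − -13.367 = -10.062°.
a = sin²(Δφ/2) + cos φ₁ · cos φ₂ · sin²(Δλ/2) = 0.790615.
c = 2·atan2(√a, √(1−a)) = 2.19104 rad → d = 6371·c ≈ 13959.09 km.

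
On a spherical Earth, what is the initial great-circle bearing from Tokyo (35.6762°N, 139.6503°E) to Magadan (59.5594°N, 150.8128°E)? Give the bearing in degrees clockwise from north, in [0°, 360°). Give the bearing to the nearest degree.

13°

Δλ = 150.8128 − 139.6503 = 11.1625°.
θ = atan2( sin Δλ · cos φ₂ , cos φ₁ · sin φ₂ − sin φ₁ · cos φ₂ · cos Δλ )
  = atan2(0.09808, 0.41046) = 13.439° → normalised to [0°, 360°): 13.439°.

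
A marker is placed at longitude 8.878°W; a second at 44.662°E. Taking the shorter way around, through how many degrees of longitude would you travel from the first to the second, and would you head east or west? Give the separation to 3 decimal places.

53.540° east

Raw difference: 44.662 − -8.878 = 53.54°.
Normalise into (−180°, 180°]: 53.54° stays 53.54°.
Positive ⇒ the second point lies to the east; separation 53.540°.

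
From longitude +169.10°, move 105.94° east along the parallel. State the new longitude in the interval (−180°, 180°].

-84.96°

Start at +169.10°; shift +105.94° → +275.04°.
+275.04° lies outside (−180°, 180°]; subtract 360° → -84.96°.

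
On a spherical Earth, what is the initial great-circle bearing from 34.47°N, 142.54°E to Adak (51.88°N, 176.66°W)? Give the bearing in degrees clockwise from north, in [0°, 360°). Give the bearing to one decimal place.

46.4°

Δλ = -176.66 − 142.54 = -319.20°; wrapped into (−180°, 180°]: 40.80°.
θ = atan2( sin Δλ · cos φ₂ , cos φ₁ · sin φ₂ − sin φ₁ · cos φ₂ · cos Δλ )
  = atan2(0.40336, 0.38411) = 46.401° → normalised to [0°, 360°): 46.401°.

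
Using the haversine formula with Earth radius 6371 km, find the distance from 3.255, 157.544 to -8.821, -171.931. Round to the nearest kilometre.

3640 km

Δλ = -171.931 − 157.544 = -329.475°; wrapped into (−180°, 180°]: 30.525°.
Δφ = -8.821 − 3.255 = -12.076°.
a = sin²(Δφ/2) + cos φ₁ · cos φ₂ · sin²(Δλ/2) = 0.079431.
c = 2·atan2(√a, √(1−a)) = 0.57141 rad → d = 6371·c ≈ 3640.46 km.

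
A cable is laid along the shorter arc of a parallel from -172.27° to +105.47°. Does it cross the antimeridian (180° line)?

Naïve |105.47 − -172.27| = 277.74° > 180°, so the shorter arc goes the other way round — across 180°.
Signed shortest Δλ = ((105.47 − -172.27 + 180) mod 360) − 180 = -82.26°.
Going west by 82.26° from -172.27° passes through 180° before reaching +105.47°.

Yes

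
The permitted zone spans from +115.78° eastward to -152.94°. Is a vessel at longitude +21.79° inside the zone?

No

Band width going east from +115.78° to -152.94°: ((-152.94 − 115.78) mod 360) = 91.28°.
Offset of +21.79° east of the west edge: ((21.79 − 115.78) mod 360) = 266.01°.
266.01° > 91.28° ⇒ outside.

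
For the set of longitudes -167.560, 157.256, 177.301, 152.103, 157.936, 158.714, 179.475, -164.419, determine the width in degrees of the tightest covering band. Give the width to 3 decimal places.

Sort the longitudes: -167.560°, -164.419°, +152.103°, +157.256°, +157.936°, +158.714°, +177.301°, +179.475°.
Eastward gaps between consecutive values (wrapping around): 3.141°, 316.522°, 5.153°, 0.680°, 0.778°, 18.587°, 2.174°, 12.965°.
Largest gap = 316.522° ⇒ minimal covering band is its complement: 360° − 316.522° = 43.478°.
Band runs from +152.103° eastward to -164.419°, crossing the antimeridian.

43.478°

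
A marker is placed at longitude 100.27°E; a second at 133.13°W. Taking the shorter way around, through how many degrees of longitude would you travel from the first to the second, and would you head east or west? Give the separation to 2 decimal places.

126.60° east

Raw difference: -133.13 − 100.27 = -233.4°.
Normalise into (−180°, 180°]: -233.4° + 360° = 126.6°.
Positive ⇒ the second point lies to the east; separation 126.60°.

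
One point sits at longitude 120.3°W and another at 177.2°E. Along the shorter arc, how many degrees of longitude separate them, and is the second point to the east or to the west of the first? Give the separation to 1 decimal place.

Raw difference: 177.2 − -120.3 = 297.5°.
Normalise into (−180°, 180°]: 297.5° − 360° = -62.5°.
Negative ⇒ the second point lies to the west; separation 62.5°.

62.5° west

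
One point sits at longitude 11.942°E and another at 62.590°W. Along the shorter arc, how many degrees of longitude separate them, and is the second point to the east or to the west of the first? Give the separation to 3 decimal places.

Raw difference: -62.590 − 11.942 = -74.532°.
Normalise into (−180°, 180°]: -74.532° stays -74.532°.
Negative ⇒ the second point lies to the west; separation 74.532°.

74.532° west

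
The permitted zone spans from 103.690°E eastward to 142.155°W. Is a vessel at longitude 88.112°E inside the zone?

No

Band width going east from +103.690° to -142.155°: ((-142.155 − 103.690) mod 360) = 114.155°.
Offset of +88.112° east of the west edge: ((88.112 − 103.690) mod 360) = 344.422°.
344.422° > 114.155° ⇒ outside.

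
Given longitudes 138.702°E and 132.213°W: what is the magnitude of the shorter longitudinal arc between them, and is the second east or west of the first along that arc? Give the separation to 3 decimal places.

Raw difference: -132.213 − 138.702 = -270.915°.
Normalise into (−180°, 180°]: -270.915° + 360° = 89.085°.
Positive ⇒ the second point lies to the east; separation 89.085°.

89.085° east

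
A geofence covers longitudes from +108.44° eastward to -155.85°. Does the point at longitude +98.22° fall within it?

Band width going east from +108.44° to -155.85°: ((-155.85 − 108.44) mod 360) = 95.71°.
Offset of +98.22° east of the west edge: ((98.22 − 108.44) mod 360) = 349.78°.
349.78° > 95.71° ⇒ outside.

No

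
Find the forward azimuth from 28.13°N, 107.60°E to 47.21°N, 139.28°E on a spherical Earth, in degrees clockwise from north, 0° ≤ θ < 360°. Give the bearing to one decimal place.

43.6°

Δλ = 139.28 − 107.60 = 31.68°.
θ = atan2( sin Δλ · cos φ₂ , cos φ₁ · sin φ₂ − sin φ₁ · cos φ₂ · cos Δλ )
  = atan2(0.35676, 0.37461) = 43.602° → normalised to [0°, 360°): 43.602°.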